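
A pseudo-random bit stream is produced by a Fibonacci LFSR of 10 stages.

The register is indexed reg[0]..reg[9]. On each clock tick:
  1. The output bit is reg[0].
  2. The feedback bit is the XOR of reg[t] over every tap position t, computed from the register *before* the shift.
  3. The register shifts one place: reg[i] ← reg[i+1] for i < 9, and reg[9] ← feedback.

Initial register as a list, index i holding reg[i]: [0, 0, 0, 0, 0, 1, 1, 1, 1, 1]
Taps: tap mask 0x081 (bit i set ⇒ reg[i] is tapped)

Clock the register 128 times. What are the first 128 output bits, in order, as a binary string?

step | reg (before) | out | fb
   0 | 0000011111 | 0 | 1
   1 | 0000111111 | 0 | 1
   2 | 0001111111 | 0 | 1
   3 | 0011111111 | 0 | 1
   4 | 0111111111 | 0 | 1
   5 | 1111111111 | 1 | 0
   6 | 1111111110 | 1 | 0
   7 | 1111111100 | 1 | 0
   8 | 1111111000 | 1 | 1
   9 | 1111110001 | 1 | 1
  10 | 1111100011 | 1 | 1
  11 | 1111000111 | 1 | 0
  12 | 1110001110 | 1 | 0
  13 | 1100011100 | 1 | 0
  14 | 1000111000 | 1 | 1
  15 | 0001110001 | 0 | 0
  16 | 0011100010 | 0 | 0
  17 | 0111000100 | 0 | 1
  18 | 1110001001 | 1 | 1
  19 | 1100010011 | 1 | 1
  20 | 1000100111 | 1 | 0
  21 | 0001001110 | 0 | 1
  22 | 0010011101 | 0 | 1
  23 | 0100111011 | 0 | 0
  24 | 1001110110 | 1 | 0
  25 | 0011101100 | 0 | 1
  26 | 0111011001 | 0 | 0
  27 | 1110110010 | 1 | 1
  28 | 1101100101 | 1 | 0
  29 | 1011001010 | 1 | 1
  30 | 0110010101 | 0 | 1
  31 | 1100101011 | 1 | 1
  32 | 1001010111 | 1 | 0
  33 | 0010101110 | 0 | 1
  34 | 0101011101 | 0 | 1
  35 | 1010111011 | 1 | 1
  36 | 0101110111 | 0 | 1
  37 | 1011101111 | 1 | 0
  38 | 0111011110 | 0 | 1
  39 | 1110111101 | 1 | 0
  40 | 1101111010 | 1 | 1
  41 | 1011110101 | 1 | 0
  42 | 0111101010 | 0 | 0
  43 | 1111010100 | 1 | 0
  44 | 1110101000 | 1 | 1
  45 | 1101010001 | 1 | 1
  46 | 1010100011 | 1 | 1
  47 | 0101000111 | 0 | 1
  48 | 1010001111 | 1 | 0
  49 | 0100011110 | 0 | 1
  50 | 1000111101 | 1 | 0
  51 | 0001111010 | 0 | 0
  52 | 0011110100 | 0 | 1
  53 | 0111101001 | 0 | 0
  54 | 1111010010 | 1 | 1
  55 | 1110100101 | 1 | 0
  56 | 1101001010 | 1 | 1
  57 | 1010010101 | 1 | 0
  58 | 0100101010 | 0 | 0
  59 | 1001010100 | 1 | 0
  60 | 0010101000 | 0 | 0
  61 | 0101010000 | 0 | 0
  62 | 1010100000 | 1 | 1
  63 | 0101000001 | 0 | 0
  64 | 1010000010 | 1 | 1
  65 | 0100000101 | 0 | 1
  66 | 1000001011 | 1 | 1
  67 | 0000010111 | 0 | 1
  68 | 0000101111 | 0 | 1
  69 | 0001011111 | 0 | 1
  70 | 0010111111 | 0 | 1
  71 | 0101111111 | 0 | 1
  72 | 1011111111 | 1 | 0
  73 | 0111111110 | 0 | 1
  74 | 1111111101 | 1 | 0
  75 | 1111111010 | 1 | 1
  76 | 1111110101 | 1 | 0
  77 | 1111101010 | 1 | 1
  78 | 1111010101 | 1 | 0
  79 | 1110101010 | 1 | 1
  80 | 1101010101 | 1 | 0
  81 | 1010101010 | 1 | 1
  82 | 0101010101 | 0 | 1
  83 | 1010101011 | 1 | 1
  84 | 0101010111 | 0 | 1
  85 | 1010101111 | 1 | 0
  86 | 0101011110 | 0 | 1
  87 | 1010111101 | 1 | 0
  88 | 0101111010 | 0 | 0
  89 | 1011110100 | 1 | 0
  90 | 0111101000 | 0 | 0
  91 | 1111010000 | 1 | 1
  92 | 1110100001 | 1 | 1
  93 | 1101000011 | 1 | 1
  94 | 1010000111 | 1 | 0
  95 | 0100001110 | 0 | 1
  96 | 1000011101 | 1 | 0
  97 | 0000111010 | 0 | 0
  98 | 0001110100 | 0 | 1
  99 | 0011101001 | 0 | 0
 100 | 0111010010 | 0 | 0
 101 | 1110100100 | 1 | 0
 102 | 1101001000 | 1 | 1
 103 | 1010010001 | 1 | 1
 104 | 0100100011 | 0 | 0
 105 | 1001000110 | 1 | 0
 106 | 0010001100 | 0 | 1
 107 | 0100011001 | 0 | 0
 108 | 1000110010 | 1 | 1
 109 | 0001100101 | 0 | 1
 110 | 0011001011 | 0 | 0
 111 | 0110010110 | 0 | 1
 112 | 1100101101 | 1 | 0
 113 | 1001011010 | 1 | 1
 114 | 0010110101 | 0 | 1
 115 | 0101101011 | 0 | 0
 116 | 1011010110 | 1 | 0
 117 | 0110101100 | 0 | 1
 118 | 1101011001 | 1 | 1
 119 | 1010110011 | 1 | 1
 120 | 0101100111 | 0 | 1
 121 | 1011001111 | 1 | 0
 122 | 0110011110 | 0 | 1
 123 | 1100111101 | 1 | 0
 124 | 1001111010 | 1 | 1
 125 | 0011110101 | 0 | 1
 126 | 0111101011 | 0 | 0
 127 | 1111010110 | 1 | 0

00000111111111100011100010011101100101011101111010100011110100101010000010111111110101010101111010000111010010001100101101011001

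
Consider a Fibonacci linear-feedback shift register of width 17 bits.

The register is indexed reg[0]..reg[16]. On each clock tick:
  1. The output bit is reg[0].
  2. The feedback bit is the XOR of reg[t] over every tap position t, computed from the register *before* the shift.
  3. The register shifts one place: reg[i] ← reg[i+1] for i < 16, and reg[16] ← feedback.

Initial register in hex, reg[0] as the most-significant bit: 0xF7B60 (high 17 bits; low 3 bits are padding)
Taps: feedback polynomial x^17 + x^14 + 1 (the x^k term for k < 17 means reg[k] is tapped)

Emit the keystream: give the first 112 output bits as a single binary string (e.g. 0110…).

1111011110110110001111000101000100111001000010011010100110110010100001000101001100100110111101110111110011100111

k : reg_k → out_k, fb_k
0: 11110111101101100 → 1, fb=0
1: 11101111011011000 → 1, fb=1
2: 11011110110110001 → 1, fb=1
3: 10111101101100011 → 1, fb=1
4: 01111011011000111 → 0, fb=1
5: 11110110110001111 → 1, fb=0
6: 11101101100011110 → 1, fb=0
7: 11011011000111100 → 1, fb=0
8: 10110110001111000 → 1, fb=1
9: 01101100011110001 → 0, fb=0
10: 11011000111100010 → 1, fb=1
11: 10110001111000101 → 1, fb=0
12: 01100011110001010 → 0, fb=0
13: 11000111100010100 → 1, fb=0
14: 10001111000101000 → 1, fb=1
15: 00011110001010001 → 0, fb=0
16: 00111100010100010 → 0, fb=0
17: 01111000101000100 → 0, fb=1
18: 11110001010001001 → 1, fb=1
19: 11100010100010011 → 1, fb=1
20: 11000101000100111 → 1, fb=0
21: 10001010001001110 → 1, fb=0
22: 00010100010011100 → 0, fb=1
23: 00101000100111001 → 0, fb=0
24: 01010001001110010 → 0, fb=0
25: 10100010011100100 → 1, fb=0
26: 01000100111001000 → 0, fb=0
27: 10001001110010000 → 1, fb=1
28: 00010011100100001 → 0, fb=0
29: 00100111001000010 → 0, fb=0
30: 01001110010000100 → 0, fb=1
31: 10011100100001001 → 1, fb=1
32: 00111001000010011 → 0, fb=0
33: 01110010000100110 → 0, fb=1
34: 11100100001001101 → 1, fb=0
35: 11001000010011010 → 1, fb=1
36: 10010000100110101 → 1, fb=0
37: 00100001001101010 → 0, fb=0
38: 01000010011010100 → 0, fb=1
39: 10000100110101001 → 1, fb=1
40: 00001001101010011 → 0, fb=0
41: 00010011010100110 → 0, fb=1
42: 00100110101001101 → 0, fb=1
43: 01001101010011011 → 0, fb=0
44: 10011010100110110 → 1, fb=0
45: 00110101001101100 → 0, fb=1
46: 01101010011011001 → 0, fb=0
47: 11010100110110010 → 1, fb=1
48: 10101001101100101 → 1, fb=0
49: 01010011011001010 → 0, fb=0
50: 10100110110010100 → 1, fb=0
51: 01001101100101000 → 0, fb=0
52: 10011011001010000 → 1, fb=1
53: 00110110010100001 → 0, fb=0
54: 01101100101000010 → 0, fb=0
55: 11011001010000100 → 1, fb=0
56: 10110010100001000 → 1, fb=1
57: 01100101000010001 → 0, fb=0
58: 11001010000100010 → 1, fb=1
59: 10010100001000101 → 1, fb=0
60: 00101000010001010 → 0, fb=0
61: 01010000100010100 → 0, fb=1
62: 10100001000101001 → 1, fb=1
63: 01000010001010011 → 0, fb=0
64: 10000100010100110 → 1, fb=0
65: 00001000101001100 → 0, fb=1
66: 00010001010011001 → 0, fb=0
67: 00100010100110010 → 0, fb=0
68: 01000101001100100 → 0, fb=1
69: 10001010011001001 → 1, fb=1
70: 00010100110010011 → 0, fb=0
71: 00101001100100110 → 0, fb=1
72: 01010011001001101 → 0, fb=1
73: 10100110010011011 → 1, fb=1
74: 01001100100110111 → 0, fb=1
75: 10011001001101111 → 1, fb=0
76: 00110010011011110 → 0, fb=1
77: 01100100110111101 → 0, fb=1
78: 11001001101111011 → 1, fb=1
79: 10010011011110111 → 1, fb=0
80: 00100110111101110 → 0, fb=1
81: 01001101111011101 → 0, fb=1
82: 10011011110111011 → 1, fb=1
83: 00110111101110111 → 0, fb=1
84: 01101111011101111 → 0, fb=1
85: 11011110111011111 → 1, fb=0
86: 10111101110111110 → 1, fb=0
87: 01111011101111100 → 0, fb=1
88: 11110111011111001 → 1, fb=1
89: 11101110111110011 → 1, fb=1
90: 11011101111100111 → 1, fb=0
91: 10111011111001110 → 1, fb=0
92: 01110111110011100 → 0, fb=1
93: 11101111100111001 → 1, fb=1
94: 11011111001110011 → 1, fb=1
95: 10111110011100111 → 1, fb=0
96: 01111100111001110 → 0, fb=1
97: 11111001110011101 → 1, fb=0
98: 11110011100111010 → 1, fb=1
99: 11100111001110101 → 1, fb=0
100: 11001110011101010 → 1, fb=1
101: 10011100111010101 → 1, fb=0
102: 00111001110101010 → 0, fb=0
103: 01110011101010100 → 0, fb=1
104: 11100111010101001 → 1, fb=1
105: 11001110101010011 → 1, fb=1
106: 10011101010100111 → 1, fb=0
107: 00111010101001110 → 0, fb=1
108: 01110101010011101 → 0, fb=1
109: 11101010100111011 → 1, fb=1
110: 11010101001110111 → 1, fb=0
111: 10101010011101110 → 1, fb=0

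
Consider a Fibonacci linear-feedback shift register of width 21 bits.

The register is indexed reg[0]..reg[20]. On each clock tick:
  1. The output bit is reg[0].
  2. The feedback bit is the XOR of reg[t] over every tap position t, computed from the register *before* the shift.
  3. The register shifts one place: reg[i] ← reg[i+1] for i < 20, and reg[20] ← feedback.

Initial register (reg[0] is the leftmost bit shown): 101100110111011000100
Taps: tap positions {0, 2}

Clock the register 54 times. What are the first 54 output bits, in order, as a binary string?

101100110111011000100011111101010111010101100001000001

step | reg (before) | out | fb
   0 | 101100110111011000100 | 1 | 0
   1 | 011001101110110001000 | 0 | 1
   2 | 110011011101100010001 | 1 | 1
   3 | 100110111011000100011 | 1 | 1
   4 | 001101110110001000111 | 0 | 1
   5 | 011011101100010001111 | 0 | 1
   6 | 110111011000100011111 | 1 | 1
   7 | 101110110001000111111 | 1 | 0
   8 | 011101100010001111110 | 0 | 1
   9 | 111011000100011111101 | 1 | 0
  10 | 110110001000111111010 | 1 | 1
  11 | 101100010001111110101 | 1 | 0
  12 | 011000100011111101010 | 0 | 1
  13 | 110001000111111010101 | 1 | 1
  14 | 100010001111110101011 | 1 | 1
  15 | 000100011111101010111 | 0 | 0
  16 | 001000111111010101110 | 0 | 1
  17 | 010001111110101011101 | 0 | 0
  18 | 100011111101010111010 | 1 | 1
  19 | 000111111010101110101 | 0 | 0
  20 | 001111110101011101010 | 0 | 1
  21 | 011111101010111010101 | 0 | 1
  22 | 111111010101110101011 | 1 | 0
  23 | 111110101011101010110 | 1 | 0
  24 | 111101010111010101100 | 1 | 0
  25 | 111010101110101011000 | 1 | 0
  26 | 110101011101010110000 | 1 | 1
  27 | 101010111010101100001 | 1 | 0
  28 | 010101110101011000010 | 0 | 0
  29 | 101011101010110000100 | 1 | 0
  30 | 010111010101100001000 | 0 | 0
  31 | 101110101011000010000 | 1 | 0
  32 | 011101010110000100000 | 0 | 1
  33 | 111010101100001000001 | 1 | 0
  34 | 110101011000010000010 | 1 | 1
  35 | 101010110000100000101 | 1 | 0
  36 | 010101100001000001010 | 0 | 0
  37 | 101011000010000010100 | 1 | 0
  38 | 010110000100000101000 | 0 | 0
  39 | 101100001000001010000 | 1 | 0
  40 | 011000010000010100000 | 0 | 1
  41 | 110000100000101000001 | 1 | 1
  42 | 100001000001010000011 | 1 | 1
  43 | 000010000010100000111 | 0 | 0
  44 | 000100000101000001110 | 0 | 0
  45 | 001000001010000011100 | 0 | 1
  46 | 010000010100000111001 | 0 | 0
  47 | 100000101000001110010 | 1 | 1
  48 | 000001010000011100101 | 0 | 0
  49 | 000010100000111001010 | 0 | 0
  50 | 000101000001110010100 | 0 | 0
  51 | 001010000011100101000 | 0 | 1
  52 | 010100000111001010001 | 0 | 0
  53 | 101000001110010100010 | 1 | 0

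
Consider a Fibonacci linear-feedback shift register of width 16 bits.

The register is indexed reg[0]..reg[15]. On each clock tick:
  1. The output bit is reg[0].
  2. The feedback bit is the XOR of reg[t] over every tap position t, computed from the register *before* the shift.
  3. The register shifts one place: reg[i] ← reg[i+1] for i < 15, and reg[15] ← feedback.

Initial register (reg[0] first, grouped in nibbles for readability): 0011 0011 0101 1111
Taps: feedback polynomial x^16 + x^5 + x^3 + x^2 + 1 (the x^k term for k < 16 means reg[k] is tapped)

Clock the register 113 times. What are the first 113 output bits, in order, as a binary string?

00110011010111110000111100111010101011010101000011011000100011100110111100001001010010100100111101111000111001100

k : reg_k → out_k, fb_k
0: 0011001101011111 → 0, fb=0
1: 0110011010111110 → 0, fb=0
2: 1100110101111100 → 1, fb=0
3: 1001101011111000 → 1, fb=0
4: 0011010111110000 → 0, fb=1
5: 0110101111100001 → 0, fb=1
6: 1101011111000011 → 1, fb=1
7: 1010111110000111 → 1, fb=1
8: 0101111100001111 → 0, fb=0
9: 1011111000011110 → 1, fb=0
10: 0111110000111100 → 0, fb=1
11: 1111100001111001 → 1, fb=1
12: 1111000011110011 → 1, fb=1
13: 1110000111100111 → 1, fb=0
14: 1100001111001110 → 1, fb=1
15: 1000011110011101 → 1, fb=0
16: 0000111100111010 → 0, fb=1
17: 0001111001110101 → 0, fb=0
18: 0011110011101010 → 0, fb=1
19: 0111100111010101 → 0, fb=0
20: 1111001110101010 → 1, fb=1
21: 1110011101010101 → 1, fb=1
22: 1100111010101011 → 1, fb=0
23: 1001110101010110 → 1, fb=1
24: 0011101010101101 → 0, fb=0
25: 0111010101011010 → 0, fb=1
26: 1110101010110101 → 1, fb=0
27: 1101010101101010 → 1, fb=1
28: 1010101011010101 → 1, fb=0
29: 0101010110101010 → 0, fb=0
30: 1010101101010100 → 1, fb=0
31: 0101011010101000 → 0, fb=0
32: 1010110101010000 → 1, fb=1
33: 0101101010100001 → 0, fb=1
34: 1011010101000011 → 1, fb=0
35: 0110101010000110 → 0, fb=1
36: 1101010100001101 → 1, fb=1
37: 1010101000011011 → 1, fb=0
38: 0101010000110110 → 0, fb=0
39: 1010100001101100 → 1, fb=0
40: 0101000011011000 → 0, fb=1
41: 1010000110110001 → 1, fb=0
42: 0100001101100010 → 0, fb=0
43: 1000011011000100 → 1, fb=0
44: 0000110110001000 → 0, fb=1
45: 0001101100010001 → 0, fb=1
46: 0011011000100011 → 0, fb=1
47: 0110110001000111 → 0, fb=0
48: 1101100010001110 → 1, fb=0
49: 1011000100011100 → 1, fb=1
50: 0110001000111001 → 0, fb=1
51: 1100010001110011 → 1, fb=0
52: 1000100011100110 → 1, fb=1
53: 0001000111001101 → 0, fb=1
54: 0010001110011011 → 0, fb=1
55: 0100011100110111 → 0, fb=1
56: 1000111001101111 → 1, fb=0
57: 0001110011011110 → 0, fb=0
58: 0011100110111100 → 0, fb=0
59: 0111001101111000 → 0, fb=0
60: 1110011011110000 → 1, fb=1
61: 1100110111100001 → 1, fb=0
62: 1001101111000010 → 1, fb=0
63: 0011011110000100 → 0, fb=1
64: 0110111100001001 → 0, fb=0
65: 1101111000010010 → 1, fb=1
66: 1011110000100101 → 1, fb=0
67: 0111100001001010 → 0, fb=0
68: 1111000010010100 → 1, fb=1
69: 1110000100101001 → 1, fb=0
70: 1100001001010010 → 1, fb=1
71: 1000010010100101 → 1, fb=0
72: 0000100101001010 → 0, fb=0
73: 0001001010010100 → 0, fb=1
74: 0010010100101001 → 0, fb=0
75: 0100101001010010 → 0, fb=0
76: 1001010010100100 → 1, fb=1
77: 0010100101001001 → 0, fb=1
78: 0101001010010011 → 0, fb=1
79: 1010010100100111 → 1, fb=1
80: 0100101001001111 → 0, fb=0
81: 1001010010011110 → 1, fb=1
82: 0010100100111101 → 0, fb=1
83: 0101001001111011 → 0, fb=1
84: 1010010011110111 → 1, fb=1
85: 0100100111101111 → 0, fb=0
86: 1001001111011110 → 1, fb=0
87: 0010011110111100 → 0, fb=0
88: 0100111101111000 → 0, fb=1
89: 1001111011110001 → 1, fb=1
90: 0011110111100011 → 0, fb=1
91: 0111101111000111 → 0, fb=0
92: 1111011110001110 → 1, fb=0
93: 1110111100011100 → 1, fb=1
94: 1101111000111001 → 1, fb=1
95: 1011110001110011 → 1, fb=0
96: 0111100011100110 → 0, fb=0
97: 1111000111001100 → 1, fb=1
98: 1110001110011001 → 1, fb=0
99: 1100011100110010 → 1, fb=0
100: 1000111001100100 → 1, fb=0
101: 0001110011001000 → 0, fb=0
102: 0011100110010000 → 0, fb=0
103: 0111001100100000 → 0, fb=0
104: 1110011001000000 → 1, fb=1
105: 1100110010000001 → 1, fb=0
106: 1001100100000010 → 1, fb=0
107: 0011001000000100 → 0, fb=0
108: 0110010000001000 → 0, fb=0
109: 1100100000010000 → 1, fb=1
110: 1001000000100001 → 1, fb=0
111: 0010000001000010 → 0, fb=1
112: 0100000010000101 → 0, fb=0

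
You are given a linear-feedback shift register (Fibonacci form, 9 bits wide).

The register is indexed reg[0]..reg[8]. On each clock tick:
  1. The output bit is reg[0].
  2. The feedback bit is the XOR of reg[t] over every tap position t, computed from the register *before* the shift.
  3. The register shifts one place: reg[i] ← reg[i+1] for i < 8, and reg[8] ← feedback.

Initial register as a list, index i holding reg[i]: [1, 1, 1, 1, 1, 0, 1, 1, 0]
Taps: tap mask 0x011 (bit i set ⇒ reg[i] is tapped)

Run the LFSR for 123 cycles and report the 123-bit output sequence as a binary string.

step | reg (before) | out | fb
   0 | 111110110 | 1 | 0
   1 | 111101100 | 1 | 1
   2 | 111011001 | 1 | 0
   3 | 110110010 | 1 | 0
   4 | 101100100 | 1 | 1
   5 | 011001001 | 0 | 0
   6 | 110010010 | 1 | 0
   7 | 100100100 | 1 | 1
   8 | 001001001 | 0 | 0
   9 | 010010010 | 0 | 1
  10 | 100100101 | 1 | 1
  11 | 001001011 | 0 | 0
  12 | 010010110 | 0 | 1
  13 | 100101101 | 1 | 1
  14 | 001011011 | 0 | 1
  15 | 010110111 | 0 | 1
  16 | 101101111 | 1 | 1
  17 | 011011111 | 0 | 1
  18 | 110111111 | 1 | 0
  19 | 101111110 | 1 | 0
  20 | 011111100 | 0 | 1
  21 | 111111001 | 1 | 0
  22 | 111110010 | 1 | 0
  23 | 111100100 | 1 | 1
  24 | 111001001 | 1 | 1
  25 | 110010011 | 1 | 0
  26 | 100100110 | 1 | 1
  27 | 001001101 | 0 | 0
  28 | 010011010 | 0 | 1
  29 | 100110101 | 1 | 0
  30 | 001101010 | 0 | 0
  31 | 011010100 | 0 | 1
  32 | 110101001 | 1 | 1
  33 | 101010011 | 1 | 0
  34 | 010100110 | 0 | 0
  35 | 101001100 | 1 | 1
  36 | 010011001 | 0 | 1
  37 | 100110011 | 1 | 0
  38 | 001100110 | 0 | 0
  39 | 011001100 | 0 | 0
  40 | 110011000 | 1 | 0
  41 | 100110000 | 1 | 0
  42 | 001100000 | 0 | 0
  43 | 011000000 | 0 | 0
  44 | 110000000 | 1 | 1
  45 | 100000001 | 1 | 1
  46 | 000000011 | 0 | 0
  47 | 000000110 | 0 | 0
  48 | 000001100 | 0 | 0
  49 | 000011000 | 0 | 1
  50 | 000110001 | 0 | 1
  51 | 001100011 | 0 | 0
  52 | 011000110 | 0 | 0
  53 | 110001100 | 1 | 1
  54 | 100011001 | 1 | 0
  55 | 000110010 | 0 | 1
  56 | 001100101 | 0 | 0
  57 | 011001010 | 0 | 0
  58 | 110010100 | 1 | 0
  59 | 100101000 | 1 | 1
  60 | 001010001 | 0 | 1
  61 | 010100011 | 0 | 0
  62 | 101000110 | 1 | 1
  63 | 010001101 | 0 | 0
  64 | 100011010 | 1 | 0
  65 | 000110100 | 0 | 1
  66 | 001101001 | 0 | 0
  67 | 011010010 | 0 | 1
  68 | 110100101 | 1 | 1
  69 | 101001011 | 1 | 1
  70 | 010010111 | 0 | 1
  71 | 100101111 | 1 | 1
  72 | 001011111 | 0 | 1
  73 | 010111111 | 0 | 1
  74 | 101111111 | 1 | 0
  75 | 011111110 | 0 | 1
  76 | 111111101 | 1 | 0
  77 | 111111010 | 1 | 0
  78 | 111110100 | 1 | 0
  79 | 111101000 | 1 | 1
  80 | 111010001 | 1 | 0
  81 | 110100010 | 1 | 1
  82 | 101000101 | 1 | 1
  83 | 010001011 | 0 | 0
  84 | 100010110 | 1 | 0
  85 | 000101100 | 0 | 0
  86 | 001011000 | 0 | 1
  87 | 010110001 | 0 | 1
  88 | 101100011 | 1 | 1
  89 | 011000111 | 0 | 0
  90 | 110001110 | 1 | 1
  91 | 100011101 | 1 | 0
  92 | 000111010 | 0 | 1
  93 | 001110101 | 0 | 1
  94 | 011101011 | 0 | 0
  95 | 111010110 | 1 | 0
  96 | 110101100 | 1 | 1
  97 | 101011001 | 1 | 0
  98 | 010110010 | 0 | 1
  99 | 101100101 | 1 | 1
 100 | 011001011 | 0 | 0
 101 | 110010110 | 1 | 0
 102 | 100101100 | 1 | 1
 103 | 001011001 | 0 | 1
 104 | 010110011 | 0 | 1
 105 | 101100111 | 1 | 1
 106 | 011001111 | 0 | 0
 107 | 110011110 | 1 | 0
 108 | 100111100 | 1 | 0
 109 | 001111000 | 0 | 1
 110 | 011110001 | 0 | 1
 111 | 111100011 | 1 | 1
 112 | 111000111 | 1 | 1
 113 | 110001111 | 1 | 1
 114 | 100011111 | 1 | 0
 115 | 000111110 | 0 | 1
 116 | 001111101 | 0 | 1
 117 | 011111011 | 0 | 1
 118 | 111110111 | 1 | 0
 119 | 111101110 | 1 | 1
 120 | 111011101 | 1 | 0
 121 | 110111010 | 1 | 0
 122 | 101110100 | 1 | 0

111110110010010010110111111001001101010011001100000001100011001010001101001011111110100010110001110101100101100111100011111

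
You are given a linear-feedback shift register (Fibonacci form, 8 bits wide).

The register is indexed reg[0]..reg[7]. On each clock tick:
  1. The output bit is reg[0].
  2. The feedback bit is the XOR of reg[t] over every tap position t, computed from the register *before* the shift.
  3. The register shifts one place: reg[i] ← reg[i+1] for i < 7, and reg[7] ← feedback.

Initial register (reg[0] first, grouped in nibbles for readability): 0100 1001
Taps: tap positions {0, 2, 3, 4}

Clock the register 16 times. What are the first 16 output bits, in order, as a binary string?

tick  register→output (feedback)
  0  01001001→0 (1)
  1  10010011→1 (0)
  2  00100110→0 (1)
  3  01001101→0 (1)
  4  10011011→1 (1)
  5  00110111→0 (0)
  6  01101110→0 (0)
  7  11011100→1 (1)
  8  10111001→1 (0)
  9  01110010→0 (0)
 10  11100100→1 (0)
 11  11001000→1 (0)
 12  10010000→1 (0)
 13  00100000→0 (1)
 14  01000001→0 (0)
 15  10000010→1 (1)

0100100110111001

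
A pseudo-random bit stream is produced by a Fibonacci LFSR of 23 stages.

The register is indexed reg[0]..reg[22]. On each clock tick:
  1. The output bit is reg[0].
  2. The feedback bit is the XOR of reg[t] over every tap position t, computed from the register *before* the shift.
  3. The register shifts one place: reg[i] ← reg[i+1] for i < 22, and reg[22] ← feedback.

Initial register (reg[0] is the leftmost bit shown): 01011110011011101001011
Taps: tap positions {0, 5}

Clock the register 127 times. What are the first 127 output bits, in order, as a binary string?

0101111001101110100101110010011101111000111001111001000011001000001010110001001110011010100100101100000110010001100101011110011

step | reg (before) | out | fb
   0 | 01011110011011101001011 | 0 | 1
   1 | 10111100110111010010111 | 1 | 0
   2 | 01111001101110100101110 | 0 | 0
   3 | 11110011011101001011100 | 1 | 1
   4 | 11100110111010010111001 | 1 | 0
   5 | 11001101110100101110010 | 1 | 0
   6 | 10011011101001011100100 | 1 | 1
   7 | 00110111010010111001001 | 0 | 1
   8 | 01101110100101110010011 | 0 | 1
   9 | 11011101001011100100111 | 1 | 0
  10 | 10111010010111001001110 | 1 | 1
  11 | 01110100101110010011101 | 0 | 1
  12 | 11101001011100100111011 | 1 | 1
  13 | 11010010111001001110111 | 1 | 1
  14 | 10100101110010011101111 | 1 | 0
  15 | 01001011100100111011110 | 0 | 0
  16 | 10010111001001110111100 | 1 | 0
  17 | 00101110010011101111000 | 0 | 1
  18 | 01011100100111011110001 | 0 | 1
  19 | 10111001001110111100011 | 1 | 1
  20 | 01110010011101111000111 | 0 | 0
  21 | 11100100111011110001110 | 1 | 0
  22 | 11001001110111100011100 | 1 | 1
  23 | 10010011101111000111001 | 1 | 1
  24 | 00100111011110001110011 | 0 | 1
  25 | 01001110111100011100111 | 0 | 1
  26 | 10011101111000111001111 | 1 | 0
  27 | 00111011110001110011110 | 0 | 0
  28 | 01110111100011100111100 | 0 | 1
  29 | 11101111000111001111001 | 1 | 0
  30 | 11011110001110011110010 | 1 | 0
  31 | 10111100011100111100100 | 1 | 0
  32 | 01111000111001111001000 | 0 | 0
  33 | 11110001110011110010000 | 1 | 1
  34 | 11100011100111100100001 | 1 | 1
  35 | 11000111001111001000011 | 1 | 0
  36 | 10001110011110010000110 | 1 | 0
  37 | 00011100111100100001100 | 0 | 1
  38 | 00111001111001000011001 | 0 | 0
  39 | 01110011110010000110010 | 0 | 0
  40 | 11100111100100001100100 | 1 | 0
  41 | 11001111001000011001000 | 1 | 0
  42 | 10011110010000110010000 | 1 | 0
  43 | 00111100100001100100000 | 0 | 1
  44 | 01111001000011001000001 | 0 | 0
  45 | 11110010000110010000010 | 1 | 1
  46 | 11100100001100100000101 | 1 | 0
  47 | 11001000011001000001010 | 1 | 1
  48 | 10010000110010000010101 | 1 | 1
  49 | 00100001100100000101011 | 0 | 0
  50 | 01000011001000001010110 | 0 | 0
  51 | 10000110010000010101100 | 1 | 0
  52 | 00001100100000101011000 | 0 | 1
  53 | 00011001000001010110001 | 0 | 0
  54 | 00110010000010101100010 | 0 | 0
  55 | 01100100000101011000100 | 0 | 1
  56 | 11001000001010110001001 | 1 | 1
  57 | 10010000010101100010011 | 1 | 1
  58 | 00100000101011000100111 | 0 | 0
  59 | 01000001010110001001110 | 0 | 0
  60 | 10000010101100010011100 | 1 | 1
  61 | 00000101011000100111001 | 0 | 1
  62 | 00001010110001001110011 | 0 | 0
  63 | 00010101100010011100110 | 0 | 1
  64 | 00101011000100111001101 | 0 | 0
  65 | 01010110001001110011010 | 0 | 1
  66 | 10101100010011100110101 | 1 | 0
  67 | 01011000100111001101010 | 0 | 0
  68 | 10110001001110011010100 | 1 | 1
  69 | 01100010011100110101001 | 0 | 0
  70 | 11000100111001101010010 | 1 | 0
  71 | 10001001110011010100100 | 1 | 1
  72 | 00010011100110101001001 | 0 | 0
  73 | 00100111001101010010010 | 0 | 1
  74 | 01001110011010100100101 | 0 | 1
  75 | 10011100110101001001011 | 1 | 0
  76 | 00111001101010010010110 | 0 | 0
  77 | 01110011010100100101100 | 0 | 0
  78 | 11100110101001001011000 | 1 | 0
  79 | 11001101010010010110000 | 1 | 0
  80 | 10011010100100101100000 | 1 | 1
  81 | 00110101001001011000001 | 0 | 1
  82 | 01101010010010110000011 | 0 | 0
  83 | 11010100100101100000110 | 1 | 0
  84 | 10101001001011000001100 | 1 | 1
  85 | 01010010010110000011001 | 0 | 0
  86 | 10100100101100000110010 | 1 | 0
  87 | 01001001011000001100100 | 0 | 0
  88 | 10010010110000011001000 | 1 | 1
  89 | 00100101100000110010001 | 0 | 1
  90 | 01001011000001100100011 | 0 | 0
  91 | 10010110000011001000110 | 1 | 0
  92 | 00101100000110010001100 | 0 | 1
  93 | 01011000001100100011001 | 0 | 0
  94 | 10110000011001000110010 | 1 | 1
  95 | 01100000110010001100101 | 0 | 0
  96 | 11000001100100011001010 | 1 | 1
  97 | 10000011001000110010101 | 1 | 1
  98 | 00000110010001100101011 | 0 | 1
  99 | 00001100100011001010111 | 0 | 1
 100 | 00011001000110010101111 | 0 | 0
 101 | 00110010001100101011110 | 0 | 0
 102 | 01100100011001010111100 | 0 | 1
 103 | 11001000110010101111001 | 1 | 1
 104 | 10010001100101011110011 | 1 | 1
 105 | 00100011001010111100111 | 0 | 0
 106 | 01000110010101111001110 | 0 | 1
 107 | 10001100101011110011101 | 1 | 0
 108 | 00011001010111100111010 | 0 | 0
 109 | 00110010101111001110100 | 0 | 0
 110 | 01100101011110011101000 | 0 | 1
 111 | 11001010111100111010001 | 1 | 1
 112 | 10010101111001110100011 | 1 | 0
 113 | 00101011110011101000110 | 0 | 0
 114 | 01010111100111010001100 | 0 | 1
 115 | 10101111001110100011001 | 1 | 0
 116 | 01011110011101000110010 | 0 | 1
 117 | 10111100111010001100101 | 1 | 0
 118 | 01111001110100011001010 | 0 | 0
 119 | 11110011101000110010100 | 1 | 1
 120 | 11100111010001100101001 | 1 | 0
 121 | 11001110100011001010010 | 1 | 0
 122 | 10011101000110010100100 | 1 | 0
 123 | 00111010001100101001000 | 0 | 0
 124 | 01110100011001010010000 | 0 | 1
 125 | 11101000110010100100001 | 1 | 1
 126 | 11010001100101001000011 | 1 | 1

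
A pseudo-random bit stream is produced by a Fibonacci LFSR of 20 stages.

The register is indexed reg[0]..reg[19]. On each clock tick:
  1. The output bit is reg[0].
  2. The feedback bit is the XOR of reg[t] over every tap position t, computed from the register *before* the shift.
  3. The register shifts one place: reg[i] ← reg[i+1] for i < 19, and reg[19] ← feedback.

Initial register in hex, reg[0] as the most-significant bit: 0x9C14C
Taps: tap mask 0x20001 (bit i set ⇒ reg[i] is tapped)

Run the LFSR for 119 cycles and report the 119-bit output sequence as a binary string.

10011100000101001100000111111110100111111110001110011010101010110101001111010000101000010001111011010000000100111001111

tick  register→output (feedback)
  0  10011100000101001100→1 (0)
  1  00111000001010011000→0 (0)
  2  01110000010100110000→0 (0)
  3  11100000101001100000→1 (1)
  4  11000001010011000001→1 (1)
  5  10000010100110000011→1 (1)
  6  00000101001100000111→0 (1)
  7  00001010011000001111→0 (1)
  8  00010100110000011111→0 (1)
  9  00101001100000111111→0 (1)
 10  01010011000001111111→0 (1)
 11  10100110000011111111→1 (0)
 12  01001100000111111110→0 (1)
 13  10011000001111111101→1 (0)
 14  00110000011111111010→0 (0)
 15  01100000111111110100→0 (1)
 16  11000001111111101001→1 (1)
 17  10000011111111010011→1 (1)
 18  00000111111110100111→0 (1)
 19  00001111111101001111→0 (1)
 20  00011111111010011111→0 (1)
 21  00111111110100111111→0 (1)
 22  01111111101001111111→0 (1)
 23  11111111010011111111→1 (0)
 24  11111110100111111110→1 (0)
 25  11111101001111111100→1 (0)
 26  11111010011111111000→1 (1)
 27  11110100111111110001→1 (1)
 28  11101001111111100011→1 (1)
 29  11010011111111000111→1 (0)
 30  10100111111110001110→1 (0)
 31  01001111111100011100→0 (1)
 32  10011111111000111001→1 (1)
 33  00111111110001110011→0 (0)
 34  01111111100011100110→0 (1)
 35  11111111000111001101→1 (0)
 36  11111110001110011010→1 (1)
 37  11111100011100110101→1 (0)
 38  11111000111001101010→1 (1)
 39  11110001110011010101→1 (0)
 40  11100011100110101010→1 (1)
 41  11000111001101010101→1 (0)
 42  10001110011010101010→1 (1)
 43  00011100110101010101→0 (1)
 44  00111001101010101011→0 (0)
 45  01110011010101010110→0 (1)
 46  11100110101010101101→1 (0)
 47  11001101010101011010→1 (1)
 48  10011010101010110101→1 (0)
 49  00110101010101101010→0 (0)
 50  01101010101011010100→0 (1)
 51  11010101010110101001→1 (1)
 52  10101010101101010011→1 (1)
 53  01010101011010100111→0 (1)
 54  10101010110101001111→1 (0)
 55  01010101101010011110→0 (1)
 56  10101011010100111101→1 (0)
 57  01010110101001111010→0 (0)
 58  10101101010011110100→1 (0)
 59  01011010100111101000→0 (0)
 60  10110101001111010000→1 (1)
 61  01101010011110100001→0 (0)
 62  11010100111101000010→1 (1)
 63  10101001111010000101→1 (0)
 64  01010011110100001010→0 (0)
 65  10100111101000010100→1 (0)
 66  01001111010000101000→0 (0)
 67  10011110100001010000→1 (1)
 68  00111101000010100001→0 (0)
 69  01111010000101000010→0 (0)
 70  11110100001010000100→1 (0)
 71  11101000010100001000→1 (1)
 72  11010000101000010001→1 (1)
 73  10100001010000100011→1 (1)
 74  01000010100001000111→0 (1)
 75  10000101000010001111→1 (0)
 76  00001010000100011110→0 (1)
 77  00010100001000111101→0 (1)
 78  00101000010001111011→0 (0)
 79  01010000100011110110→0 (1)
 80  10100001000111101101→1 (0)
 81  01000010001111011010→0 (0)
 82  10000100011110110100→1 (0)
 83  00001000111101101000→0 (0)
 84  00010001111011010000→0 (0)
 85  00100011110110100000→0 (0)
 86  01000111101101000000→0 (0)
 87  10001111011010000000→1 (1)
 88  00011110110100000001→0 (0)
 89  00111101101000000010→0 (0)
 90  01111011010000000100→0 (1)
 91  11110110100000001001→1 (1)
 92  11101101000000010011→1 (1)
 93  11011010000000100111→1 (0)
 94  10110100000001001110→1 (0)
 95  01101000000010011100→0 (1)
 96  11010000000100111001→1 (1)
 97  10100000001001110011→1 (1)
 98  01000000010011100111→0 (1)
 99  10000000100111001111→1 (0)
100  00000001001110011110→0 (1)
101  00000010011100111101→0 (1)
102  00000100111001111011→0 (0)
103  00001001110011110110→0 (1)
104  00010011100111101101→0 (1)
105  00100111001111011011→0 (0)
106  01001110011110110110→0 (1)
107  10011100111101101101→1 (0)
108  00111001111011011010→0 (0)
109  01110011110110110100→0 (1)
110  11100111101101101001→1 (1)
111  11001111011011010011→1 (1)
112  10011110110110100111→1 (0)
113  00111101101101001110→0 (1)
114  01111011011010011101→0 (1)
115  11110110110100111011→1 (1)
116  11101101101001110111→1 (0)
117  11011011010011101110→1 (0)
118  10110110100111011100→1 (0)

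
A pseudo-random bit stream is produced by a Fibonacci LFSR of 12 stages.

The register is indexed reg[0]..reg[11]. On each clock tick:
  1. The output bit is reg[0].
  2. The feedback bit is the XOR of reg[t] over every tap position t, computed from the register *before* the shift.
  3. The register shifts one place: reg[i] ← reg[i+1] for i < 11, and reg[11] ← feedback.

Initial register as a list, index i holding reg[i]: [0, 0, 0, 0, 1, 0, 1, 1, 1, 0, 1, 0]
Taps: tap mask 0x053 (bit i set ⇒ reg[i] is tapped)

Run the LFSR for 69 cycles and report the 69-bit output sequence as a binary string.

000010111010010011111001110011100101001000110101100001100111011100000

step | reg (before) | out | fb
   0 | 000010111010 | 0 | 0
   1 | 000101110100 | 0 | 1
   2 | 001011101001 | 0 | 0
   3 | 010111010010 | 0 | 0
   4 | 101110100100 | 1 | 1
   5 | 011101001001 | 0 | 1
   6 | 111010010011 | 1 | 1
   7 | 110100100111 | 1 | 1
   8 | 101001001111 | 1 | 1
   9 | 010010011111 | 0 | 0
  10 | 100100111110 | 1 | 0
  11 | 001001111100 | 0 | 1
  12 | 010011111001 | 0 | 1
  13 | 100111110011 | 1 | 1
  14 | 001111100111 | 0 | 0
  15 | 011111001110 | 0 | 0
  16 | 111110011100 | 1 | 1
  17 | 111100111001 | 1 | 1
  18 | 111001110011 | 1 | 1
  19 | 110011100111 | 1 | 0
  20 | 100111001110 | 1 | 0
  21 | 001110011100 | 0 | 1
  22 | 011100111001 | 0 | 0
  23 | 111001110010 | 1 | 1
  24 | 110011100101 | 1 | 0
  25 | 100111001010 | 1 | 0
  26 | 001110010100 | 0 | 1
  27 | 011100101001 | 0 | 0
  28 | 111001010010 | 1 | 0
  29 | 110010100100 | 1 | 0
  30 | 100101001000 | 1 | 1
  31 | 001010010001 | 0 | 1
  32 | 010100100011 | 0 | 0
  33 | 101001000110 | 1 | 1
  34 | 010010001101 | 0 | 0
  35 | 100100011010 | 1 | 1
  36 | 001000110101 | 0 | 1
  37 | 010001101011 | 0 | 0
  38 | 100011010110 | 1 | 0
  39 | 000110101100 | 0 | 0
  40 | 001101011000 | 0 | 0
  41 | 011010110000 | 0 | 1
  42 | 110101100001 | 1 | 1
  43 | 101011000011 | 1 | 0
  44 | 010110000110 | 0 | 0
  45 | 101100001100 | 1 | 1
  46 | 011000011001 | 0 | 1
  47 | 110000110011 | 1 | 1
  48 | 100001100111 | 1 | 0
  49 | 000011001110 | 0 | 1
  50 | 000110011101 | 0 | 1
  51 | 001100111011 | 0 | 1
  52 | 011001110111 | 0 | 0
  53 | 110011101110 | 1 | 0
  54 | 100111011100 | 1 | 0
  55 | 001110111000 | 0 | 0
  56 | 011101110000 | 0 | 0
  57 | 111011100000 | 1 | 0
  58 | 110111000000 | 1 | 1
  59 | 101110000001 | 1 | 0
  60 | 011100000010 | 0 | 1
  61 | 111000000101 | 1 | 0
  62 | 110000001010 | 1 | 0
  63 | 100000010100 | 1 | 1
  64 | 000000101001 | 0 | 1
  65 | 000001010011 | 0 | 0
  66 | 000010100110 | 0 | 0
  67 | 000101001100 | 0 | 0
  68 | 001010011000 | 0 | 1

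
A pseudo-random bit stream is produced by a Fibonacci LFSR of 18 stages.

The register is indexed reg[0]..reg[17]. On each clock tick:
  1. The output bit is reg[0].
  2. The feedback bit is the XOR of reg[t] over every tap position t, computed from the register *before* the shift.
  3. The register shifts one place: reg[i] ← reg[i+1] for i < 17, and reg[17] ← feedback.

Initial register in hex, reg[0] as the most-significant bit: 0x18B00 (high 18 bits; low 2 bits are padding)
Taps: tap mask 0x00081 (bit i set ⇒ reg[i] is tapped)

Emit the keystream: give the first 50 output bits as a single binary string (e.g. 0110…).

00011000101100000001000000101110000000011100101110

tick  register→output (feedback)
  0  000110001011000000→0 (0)
  1  001100010110000000→0 (1)
  2  011000101100000001→0 (0)
  3  110001011000000010→1 (0)
  4  100010110000000100→1 (0)
  5  000101100000001000→0 (0)
  6  001011000000010000→0 (0)
  7  010110000000100000→0 (0)
  8  101100000001000000→1 (1)
  9  011000000010000001→0 (0)
 10  110000000100000010→1 (1)
 11  100000001000000101→1 (1)
 12  000000010000001011→0 (1)
 13  000000100000010111→0 (0)
 14  000001000000101110→0 (0)
 15  000010000001011100→0 (0)
 16  000100000010111000→0 (0)
 17  001000000101110000→0 (0)
 18  010000001011100000→0 (0)
 19  100000010111000000→1 (0)
 20  000000101110000000→0 (0)
 21  000001011100000000→0 (1)
 22  000010111000000001→0 (1)
 23  000101110000000011→0 (1)
 24  001011100000000111→0 (0)
 25  010111000000001110→0 (0)
 26  101110000000011100→1 (1)
 27  011100000000111001→0 (0)
 28  111000000001110010→1 (1)
 29  110000000011100101→1 (1)
 30  100000000111001011→1 (1)
 31  000000001110010111→0 (0)
 32  000000011100101110→0 (1)
 33  000000111001011101→0 (1)
 34  000001110010111011→0 (1)
 35  000011100101110111→0 (0)
 36  000111001011101110→0 (0)
 37  001110010111011100→0 (1)
 38  011100101110111001→0 (0)
 39  111001011101110010→1 (0)
 40  110010111011100100→1 (0)
 41  100101110111001000→1 (0)
 42  001011101110010000→0 (0)
 43  010111011100100000→0 (1)
 44  101110111001000001→1 (0)
 45  011101110010000010→0 (1)
 46  111011100100000101→1 (1)
 47  110111001000001011→1 (1)
 48  101110010000010111→1 (0)
 49  011100100000101110→0 (0)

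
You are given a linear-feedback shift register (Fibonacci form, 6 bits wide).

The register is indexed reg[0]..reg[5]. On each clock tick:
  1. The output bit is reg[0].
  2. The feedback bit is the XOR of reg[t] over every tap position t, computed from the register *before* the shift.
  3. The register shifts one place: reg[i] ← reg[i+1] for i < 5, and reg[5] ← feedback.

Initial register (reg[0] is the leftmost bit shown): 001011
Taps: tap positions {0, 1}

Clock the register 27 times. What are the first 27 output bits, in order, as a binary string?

k : reg_k → out_k, fb_k
0: 001011 → 0, fb=0
1: 010110 → 0, fb=1
2: 101101 → 1, fb=1
3: 011011 → 0, fb=1
4: 110111 → 1, fb=0
5: 101110 → 1, fb=1
6: 011101 → 0, fb=1
7: 111011 → 1, fb=0
8: 110110 → 1, fb=0
9: 101100 → 1, fb=1
10: 011001 → 0, fb=1
11: 110011 → 1, fb=0
12: 100110 → 1, fb=1
13: 001101 → 0, fb=0
14: 011010 → 0, fb=1
15: 110101 → 1, fb=0
16: 101010 → 1, fb=1
17: 010101 → 0, fb=1
18: 101011 → 1, fb=1
19: 010111 → 0, fb=1
20: 101111 → 1, fb=1
21: 011111 → 0, fb=1
22: 111111 → 1, fb=0
23: 111110 → 1, fb=0
24: 111100 → 1, fb=0
25: 111000 → 1, fb=0
26: 110000 → 1, fb=0

001011011101100110101011111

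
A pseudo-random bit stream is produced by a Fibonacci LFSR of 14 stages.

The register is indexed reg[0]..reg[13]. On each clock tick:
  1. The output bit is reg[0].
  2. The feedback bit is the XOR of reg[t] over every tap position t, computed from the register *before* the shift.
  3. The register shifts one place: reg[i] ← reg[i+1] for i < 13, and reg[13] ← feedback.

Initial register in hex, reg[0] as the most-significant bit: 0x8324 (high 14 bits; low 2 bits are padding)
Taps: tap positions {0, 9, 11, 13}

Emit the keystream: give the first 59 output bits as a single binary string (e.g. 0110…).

step | reg (before) | out | fb
   0 | 10000011001001 | 1 | 0
   1 | 00000110010010 | 0 | 1
   2 | 00001100100101 | 0 | 0
   3 | 00011001001010 | 0 | 0
   4 | 00110010010100 | 0 | 0
   5 | 01100100101000 | 0 | 0
   6 | 11001001010000 | 1 | 0
   7 | 10010010100000 | 1 | 1
   8 | 00100101000001 | 0 | 1
   9 | 01001010000011 | 0 | 1
  10 | 10010100000111 | 1 | 1
  11 | 00101000001111 | 0 | 0
  12 | 01010000011110 | 0 | 0
  13 | 10100000111100 | 1 | 1
  14 | 01000001111001 | 0 | 0
  15 | 10000011110010 | 1 | 0
  16 | 00000111100100 | 0 | 1
  17 | 00001111001001 | 0 | 1
  18 | 00011110010011 | 0 | 0
  19 | 00111100100110 | 0 | 1
  20 | 01111001001101 | 0 | 0
  21 | 11110010011010 | 1 | 0
  22 | 11100100110100 | 1 | 1
  23 | 11001001101001 | 1 | 0
  24 | 10010011010010 | 1 | 0
  25 | 00100110100100 | 0 | 1
  26 | 01001101001001 | 0 | 1
  27 | 10011010010011 | 1 | 1
  28 | 00110100100111 | 0 | 0
  29 | 01101001001110 | 0 | 1
  30 | 11010010011101 | 1 | 0
  31 | 10100100111010 | 1 | 0
  32 | 01001001110100 | 0 | 0
  33 | 10010011101000 | 1 | 1
  34 | 00100111010001 | 0 | 0
  35 | 01001110100010 | 0 | 0
  36 | 10011101000100 | 1 | 0
  37 | 00111010001000 | 0 | 0
  38 | 01110100010000 | 0 | 1
  39 | 11101000100001 | 1 | 0
  40 | 11010001000010 | 1 | 1
  41 | 10100010000101 | 1 | 1
  42 | 01000100001011 | 0 | 1
  43 | 10001000010111 | 1 | 0
  44 | 00010000101110 | 0 | 1
  45 | 00100001011101 | 0 | 1
  46 | 01000010111011 | 0 | 0
  47 | 10000101110110 | 1 | 1
  48 | 00001011101101 | 0 | 0
  49 | 00010111011010 | 0 | 1
  50 | 00101110110101 | 0 | 1
  51 | 01011101101011 | 0 | 1
  52 | 10111011010111 | 1 | 0
  53 | 01110110101110 | 0 | 1
  54 | 11101101011101 | 1 | 0
  55 | 11011010111010 | 1 | 0
  56 | 10110101110100 | 1 | 1
  57 | 01101011101001 | 0 | 1
  58 | 11010111010011 | 1 | 1

10000011001001010000011110010011010010011101000100001011101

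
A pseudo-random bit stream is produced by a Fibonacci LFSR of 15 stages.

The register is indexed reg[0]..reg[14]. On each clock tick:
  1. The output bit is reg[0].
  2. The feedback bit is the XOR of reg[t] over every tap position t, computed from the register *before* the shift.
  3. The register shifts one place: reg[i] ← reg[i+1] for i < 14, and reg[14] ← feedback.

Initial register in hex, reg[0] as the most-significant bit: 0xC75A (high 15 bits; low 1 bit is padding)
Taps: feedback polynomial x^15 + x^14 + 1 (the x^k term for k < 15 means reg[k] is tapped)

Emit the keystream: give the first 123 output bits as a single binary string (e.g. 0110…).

tick  register→output (feedback)
  0  110001110101101→1 (0)
  1  100011101011010→1 (1)
  2  000111010110101→0 (1)
  3  001110101101011→0 (1)
  4  011101011010111→0 (1)
  5  111010110101111→1 (0)
  6  110101101011110→1 (1)
  7  101011010111101→1 (0)
  8  010110101111010→0 (0)
  9  101101011110100→1 (1)
 10  011010111101001→0 (1)
 11  110101111010011→1 (0)
 12  101011110100110→1 (1)
 13  010111101001101→0 (1)
 14  101111010011011→1 (0)
 15  011110100110110→0 (0)
 16  111101001101100→1 (1)
 17  111010011011001→1 (0)
 18  110100110110010→1 (1)
 19  101001101100101→1 (0)
 20  010011011001010→0 (0)
 21  100110110010100→1 (1)
 22  001101100101001→0 (1)
 23  011011001010011→0 (1)
 24  110110010100111→1 (0)
 25  101100101001110→1 (1)
 26  011001010011101→0 (1)
 27  110010100111011→1 (0)
 28  100101001110110→1 (1)
 29  001010011101101→0 (1)
 30  010100111011011→0 (1)
 31  101001110110111→1 (0)
 32  010011101101110→0 (0)
 33  100111011011100→1 (1)
 34  001110110111001→0 (1)
 35  011101101110011→0 (1)
 36  111011011100111→1 (0)
 37  110110111001110→1 (1)
 38  101101110011101→1 (0)
 39  011011100111010→0 (0)
 40  110111001110100→1 (1)
 41  101110011101001→1 (0)
 42  011100111010010→0 (0)
 43  111001110100100→1 (1)
 44  110011101001001→1 (0)
 45  100111010010010→1 (1)
 46  001110100100101→0 (1)
 47  011101001001011→0 (1)
 48  111010010010111→1 (0)
 49  110100100101110→1 (1)
 50  101001001011101→1 (0)
 51  010010010111010→0 (0)
 52  100100101110100→1 (1)
 53  001001011101001→0 (1)
 54  010010111010011→0 (1)
 55  100101110100111→1 (0)
 56  001011101001110→0 (0)
 57  010111010011100→0 (0)
 58  101110100111000→1 (1)
 59  011101001110001→0 (1)
 60  111010011100011→1 (0)
 61  110100111000110→1 (1)
 62  101001110001101→1 (0)
 63  010011100011010→0 (0)
 64  100111000110100→1 (1)
 65  001110001101001→0 (1)
 66  011100011010011→0 (1)
 67  111000110100111→1 (0)
 68  110001101001110→1 (1)
 69  100011010011101→1 (0)
 70  000110100111010→0 (0)
 71  001101001110100→0 (0)
 72  011010011101000→0 (0)
 73  110100111010000→1 (1)
 74  101001110100001→1 (0)
 75  010011101000010→0 (0)
 76  100111010000100→1 (1)
 77  001110100001001→0 (1)
 78  011101000010011→0 (1)
 79  111010000100111→1 (0)
 80  110100001001110→1 (1)
 81  101000010011101→1 (0)
 82  010000100111010→0 (0)
 83  100001001110100→1 (1)
 84  000010011101001→0 (1)
 85  000100111010011→0 (1)
 86  001001110100111→0 (1)
 87  010011101001111→0 (1)
 88  100111010011111→1 (0)
 89  001110100111110→0 (0)
 90  011101001111100→0 (0)
 91  111010011111000→1 (1)
 92  110100111110001→1 (0)
 93  101001111100010→1 (1)
 94  010011111000101→0 (1)
 95  100111110001011→1 (0)
 96  001111100010110→0 (0)
 97  011111000101100→0 (0)
 98  111110001011000→1 (1)
 99  111100010110001→1 (0)
100  111000101100010→1 (1)
101  110001011000101→1 (0)
102  100010110001010→1 (1)
103  000101100010101→0 (1)
104  001011000101011→0 (1)
105  010110001010111→0 (1)
106  101100010101111→1 (0)
107  011000101011110→0 (0)
108  110001010111100→1 (1)
109  100010101111001→1 (0)
110  000101011110010→0 (0)
111  001010111100100→0 (0)
112  010101111001000→0 (0)
113  101011110010000→1 (1)
114  010111100100001→0 (1)
115  101111001000011→1 (0)
116  011110010000110→0 (0)
117  111100100001100→1 (1)
118  111001000011001→1 (0)
119  110010000110010→1 (1)
120  100100001100101→1 (0)
121  001000011001010→0 (0)
122  010000110010100→0 (0)

110001110101101011110100110110010100111011011100111010010010111010011100011010011101000010011101001111100010110001010111100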